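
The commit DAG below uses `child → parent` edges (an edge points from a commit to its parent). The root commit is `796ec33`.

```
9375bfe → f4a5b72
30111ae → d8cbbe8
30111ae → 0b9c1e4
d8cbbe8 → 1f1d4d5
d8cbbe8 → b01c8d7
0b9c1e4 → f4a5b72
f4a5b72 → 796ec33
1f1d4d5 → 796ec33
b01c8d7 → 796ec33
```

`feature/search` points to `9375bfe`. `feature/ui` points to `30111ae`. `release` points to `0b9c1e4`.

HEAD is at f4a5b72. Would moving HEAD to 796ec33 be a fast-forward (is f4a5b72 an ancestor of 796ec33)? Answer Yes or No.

No

A fast-forward from f4a5b72 to 796ec33 is possible iff f4a5b72 is an ancestor of 796ec33.
Ancestors of 796ec33: {796ec33}.
f4a5b72 is not among them, so fast-forward is not possible.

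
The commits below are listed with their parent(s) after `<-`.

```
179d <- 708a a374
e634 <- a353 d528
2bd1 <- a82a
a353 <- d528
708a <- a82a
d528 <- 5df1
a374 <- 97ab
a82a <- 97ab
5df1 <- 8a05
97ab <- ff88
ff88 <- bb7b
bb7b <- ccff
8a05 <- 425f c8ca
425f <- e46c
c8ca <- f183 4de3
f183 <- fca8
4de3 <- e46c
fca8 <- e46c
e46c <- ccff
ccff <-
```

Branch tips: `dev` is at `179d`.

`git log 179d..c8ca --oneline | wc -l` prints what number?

5

Reachable from c8ca: {4de3, c8ca, ccff, e46c, f183, fca8}.
Reachable from 179d: {179d, 708a, 97ab, a374, a82a, bb7b, ccff, ff88}.
In c8ca's history but not 179d's: {4de3, c8ca, e46c, f183, fca8} — 5 commits.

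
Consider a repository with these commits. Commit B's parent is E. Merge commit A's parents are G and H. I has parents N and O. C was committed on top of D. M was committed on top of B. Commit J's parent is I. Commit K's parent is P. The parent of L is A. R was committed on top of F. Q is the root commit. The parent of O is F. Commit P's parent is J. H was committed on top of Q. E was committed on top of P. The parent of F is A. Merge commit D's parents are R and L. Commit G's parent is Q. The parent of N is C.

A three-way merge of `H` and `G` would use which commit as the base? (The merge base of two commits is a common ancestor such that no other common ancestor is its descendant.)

Ancestors of H: {H, Q}.
Ancestors of G: {G, Q}.
Common ancestors: {Q}.
The only common ancestor is Q, so it is the merge base.

Q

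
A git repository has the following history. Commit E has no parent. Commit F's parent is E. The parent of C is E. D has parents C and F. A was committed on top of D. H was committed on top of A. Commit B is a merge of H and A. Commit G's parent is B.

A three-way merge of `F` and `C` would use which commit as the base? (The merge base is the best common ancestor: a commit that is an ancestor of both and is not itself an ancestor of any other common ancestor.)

E

Ancestors of F: {E, F}.
Ancestors of C: {C, E}.
Common ancestors: {E}.
The only common ancestor is E, so it is the merge base.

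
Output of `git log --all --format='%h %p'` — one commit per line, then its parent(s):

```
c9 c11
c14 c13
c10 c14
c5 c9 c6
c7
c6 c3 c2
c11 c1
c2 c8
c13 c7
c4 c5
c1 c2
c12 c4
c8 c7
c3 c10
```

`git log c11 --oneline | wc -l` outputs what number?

5

Walking parent pointers from c11: reachable set = {c1, c11, c2, c7, c8}.
That is 5 commits.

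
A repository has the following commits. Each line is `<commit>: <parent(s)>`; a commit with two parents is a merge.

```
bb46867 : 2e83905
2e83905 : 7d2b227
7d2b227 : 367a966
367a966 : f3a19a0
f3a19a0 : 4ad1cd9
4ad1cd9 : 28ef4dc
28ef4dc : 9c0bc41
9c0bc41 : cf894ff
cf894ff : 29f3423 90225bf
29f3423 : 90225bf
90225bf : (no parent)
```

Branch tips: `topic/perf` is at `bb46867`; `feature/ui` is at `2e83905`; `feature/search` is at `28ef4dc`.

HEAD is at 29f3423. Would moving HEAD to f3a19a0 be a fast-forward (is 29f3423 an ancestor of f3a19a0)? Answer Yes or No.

A fast-forward from 29f3423 to f3a19a0 is possible iff 29f3423 is an ancestor of f3a19a0.
Ancestors of f3a19a0: {28ef4dc, 29f3423, 4ad1cd9, 90225bf, 9c0bc41, cf894ff, f3a19a0}.
29f3423 is among them, so fast-forward is possible.

Yes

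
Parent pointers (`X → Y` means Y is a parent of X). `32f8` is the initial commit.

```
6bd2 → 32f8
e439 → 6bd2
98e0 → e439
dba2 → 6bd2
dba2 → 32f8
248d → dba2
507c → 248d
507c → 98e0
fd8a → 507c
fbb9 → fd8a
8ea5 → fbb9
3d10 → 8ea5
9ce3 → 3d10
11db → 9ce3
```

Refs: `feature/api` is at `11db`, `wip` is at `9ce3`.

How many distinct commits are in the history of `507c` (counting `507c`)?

Walking parent pointers from 507c: reachable set = {248d, 32f8, 507c, 6bd2, 98e0, dba2, e439}.
That is 7 commits.

7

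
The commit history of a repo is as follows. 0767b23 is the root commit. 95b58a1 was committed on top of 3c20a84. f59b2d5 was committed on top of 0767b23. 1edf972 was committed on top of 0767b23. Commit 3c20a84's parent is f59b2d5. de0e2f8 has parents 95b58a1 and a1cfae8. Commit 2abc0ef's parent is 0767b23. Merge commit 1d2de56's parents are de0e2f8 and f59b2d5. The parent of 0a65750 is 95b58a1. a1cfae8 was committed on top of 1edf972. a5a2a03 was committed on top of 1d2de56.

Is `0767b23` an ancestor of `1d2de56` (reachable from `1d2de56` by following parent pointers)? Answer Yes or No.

Yes

Ancestors of 1d2de56 (commits reachable by following parents): {0767b23, 1d2de56, 1edf972, 3c20a84, 95b58a1, a1cfae8, de0e2f8, f59b2d5}.
0767b23 is in that set, so it is an ancestor of 1d2de56.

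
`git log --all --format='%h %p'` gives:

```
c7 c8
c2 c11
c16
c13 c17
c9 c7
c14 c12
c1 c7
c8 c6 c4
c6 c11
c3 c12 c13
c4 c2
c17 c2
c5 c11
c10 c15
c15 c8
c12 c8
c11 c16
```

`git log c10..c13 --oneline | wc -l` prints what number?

Reachable from c13: {c11, c13, c16, c17, c2}.
Reachable from c10: {c10, c11, c15, c16, c2, c4, c6, c8}.
In c13's history but not c10's: {c13, c17} — 2 commits.

2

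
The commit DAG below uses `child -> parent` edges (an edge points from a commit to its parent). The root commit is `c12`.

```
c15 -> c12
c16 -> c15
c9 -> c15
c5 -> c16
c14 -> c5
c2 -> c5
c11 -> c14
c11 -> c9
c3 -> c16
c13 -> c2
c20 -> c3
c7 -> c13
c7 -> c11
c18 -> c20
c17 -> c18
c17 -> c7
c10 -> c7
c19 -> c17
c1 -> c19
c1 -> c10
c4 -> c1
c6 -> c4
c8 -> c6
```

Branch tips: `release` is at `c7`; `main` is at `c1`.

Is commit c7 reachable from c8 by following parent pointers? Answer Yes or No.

Ancestors of c8 (commits reachable by following parents): {c1, c10, c11, c12, c13, c14, c15, c16, c17, c18, c19, c2, c20, c3, c4, c5, c6, c7, c8, c9}.
c7 is in that set, so it is an ancestor of c8.

Yes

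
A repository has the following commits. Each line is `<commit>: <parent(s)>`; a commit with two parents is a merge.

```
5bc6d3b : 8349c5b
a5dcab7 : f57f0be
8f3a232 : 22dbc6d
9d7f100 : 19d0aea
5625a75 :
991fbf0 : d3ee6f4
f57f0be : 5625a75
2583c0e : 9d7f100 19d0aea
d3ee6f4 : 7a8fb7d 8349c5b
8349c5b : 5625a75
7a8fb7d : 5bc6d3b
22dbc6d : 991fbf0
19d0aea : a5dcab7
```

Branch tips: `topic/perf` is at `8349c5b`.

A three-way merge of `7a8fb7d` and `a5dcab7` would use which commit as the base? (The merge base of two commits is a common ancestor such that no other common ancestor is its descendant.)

Ancestors of 7a8fb7d: {5625a75, 5bc6d3b, 7a8fb7d, 8349c5b}.
Ancestors of a5dcab7: {5625a75, a5dcab7, f57f0be}.
Common ancestors: {5625a75}.
The only common ancestor is 5625a75, so it is the merge base.

5625a75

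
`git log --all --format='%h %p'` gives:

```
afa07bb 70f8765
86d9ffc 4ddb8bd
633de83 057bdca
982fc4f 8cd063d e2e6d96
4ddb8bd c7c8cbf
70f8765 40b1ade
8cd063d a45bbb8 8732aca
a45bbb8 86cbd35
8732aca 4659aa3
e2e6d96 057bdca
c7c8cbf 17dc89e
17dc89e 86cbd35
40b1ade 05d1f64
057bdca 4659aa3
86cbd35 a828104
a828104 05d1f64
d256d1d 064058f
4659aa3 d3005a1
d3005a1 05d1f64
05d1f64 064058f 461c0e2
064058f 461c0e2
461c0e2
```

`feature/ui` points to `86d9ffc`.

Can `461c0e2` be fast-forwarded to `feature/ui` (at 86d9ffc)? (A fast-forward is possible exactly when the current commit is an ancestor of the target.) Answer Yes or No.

A fast-forward from 461c0e2 to 86d9ffc is possible iff 461c0e2 is an ancestor of 86d9ffc.
Ancestors of 86d9ffc: {05d1f64, 064058f, 17dc89e, 461c0e2, 4ddb8bd, 86cbd35, 86d9ffc, a828104, c7c8cbf}.
461c0e2 is among them, so fast-forward is possible.

Yes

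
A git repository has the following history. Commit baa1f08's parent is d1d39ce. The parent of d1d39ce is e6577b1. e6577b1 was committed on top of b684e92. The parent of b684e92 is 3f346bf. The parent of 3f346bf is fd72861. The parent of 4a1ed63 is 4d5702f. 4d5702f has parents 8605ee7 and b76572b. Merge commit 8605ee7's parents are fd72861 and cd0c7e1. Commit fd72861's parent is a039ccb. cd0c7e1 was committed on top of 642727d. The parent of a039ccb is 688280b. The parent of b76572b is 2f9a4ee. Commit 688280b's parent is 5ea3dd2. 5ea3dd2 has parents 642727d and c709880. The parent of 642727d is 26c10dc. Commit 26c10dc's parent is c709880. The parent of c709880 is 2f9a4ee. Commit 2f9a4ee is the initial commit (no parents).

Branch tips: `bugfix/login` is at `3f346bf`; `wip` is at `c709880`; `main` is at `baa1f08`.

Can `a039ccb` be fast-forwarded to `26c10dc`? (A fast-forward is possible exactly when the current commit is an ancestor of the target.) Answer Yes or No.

No

A fast-forward from a039ccb to 26c10dc is possible iff a039ccb is an ancestor of 26c10dc.
Ancestors of 26c10dc: {26c10dc, 2f9a4ee, c709880}.
a039ccb is not among them, so fast-forward is not possible.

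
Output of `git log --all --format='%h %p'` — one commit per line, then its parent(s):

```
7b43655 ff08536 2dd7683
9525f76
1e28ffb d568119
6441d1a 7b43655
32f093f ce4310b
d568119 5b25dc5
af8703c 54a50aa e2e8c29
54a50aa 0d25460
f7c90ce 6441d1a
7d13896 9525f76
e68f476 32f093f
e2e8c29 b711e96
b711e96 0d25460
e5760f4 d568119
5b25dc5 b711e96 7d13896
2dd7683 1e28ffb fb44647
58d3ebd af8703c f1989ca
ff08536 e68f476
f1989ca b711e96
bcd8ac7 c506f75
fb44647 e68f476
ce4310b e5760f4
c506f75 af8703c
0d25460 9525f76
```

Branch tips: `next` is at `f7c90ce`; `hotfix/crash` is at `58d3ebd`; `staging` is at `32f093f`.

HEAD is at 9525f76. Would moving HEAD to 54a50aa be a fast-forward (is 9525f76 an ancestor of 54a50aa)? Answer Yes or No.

Yes

A fast-forward from 9525f76 to 54a50aa is possible iff 9525f76 is an ancestor of 54a50aa.
Ancestors of 54a50aa: {0d25460, 54a50aa, 9525f76}.
9525f76 is among them, so fast-forward is possible.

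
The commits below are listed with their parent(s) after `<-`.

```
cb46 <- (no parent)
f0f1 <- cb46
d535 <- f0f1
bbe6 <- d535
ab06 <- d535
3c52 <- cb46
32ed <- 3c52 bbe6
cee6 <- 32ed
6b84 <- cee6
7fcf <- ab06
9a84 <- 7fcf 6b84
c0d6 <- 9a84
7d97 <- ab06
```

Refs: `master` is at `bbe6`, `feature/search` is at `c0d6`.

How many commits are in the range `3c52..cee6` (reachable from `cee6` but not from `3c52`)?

Reachable from cee6: {32ed, 3c52, bbe6, cb46, cee6, d535, f0f1}.
Reachable from 3c52: {3c52, cb46}.
In cee6's history but not 3c52's: {32ed, bbe6, cee6, d535, f0f1} — 5 commits.

5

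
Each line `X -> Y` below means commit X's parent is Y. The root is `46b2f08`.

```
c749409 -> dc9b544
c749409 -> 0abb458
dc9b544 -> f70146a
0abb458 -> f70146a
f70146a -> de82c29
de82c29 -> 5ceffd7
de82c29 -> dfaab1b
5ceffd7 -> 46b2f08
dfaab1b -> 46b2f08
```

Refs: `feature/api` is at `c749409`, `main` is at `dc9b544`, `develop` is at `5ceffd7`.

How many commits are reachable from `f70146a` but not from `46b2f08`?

Reachable from f70146a: {46b2f08, 5ceffd7, de82c29, dfaab1b, f70146a}.
Reachable from 46b2f08: {46b2f08}.
In f70146a's history but not 46b2f08's: {5ceffd7, de82c29, dfaab1b, f70146a} — 4 commits.

4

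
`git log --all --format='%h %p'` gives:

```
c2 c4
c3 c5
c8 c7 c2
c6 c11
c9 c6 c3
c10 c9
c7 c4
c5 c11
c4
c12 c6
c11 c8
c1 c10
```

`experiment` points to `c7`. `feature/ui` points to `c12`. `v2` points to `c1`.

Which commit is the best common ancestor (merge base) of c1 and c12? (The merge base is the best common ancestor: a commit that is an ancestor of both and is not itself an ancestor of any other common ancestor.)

c6

Ancestors of c1: {c1, c10, c11, c2, c3, c4, c5, c6, c7, c8, c9}.
Ancestors of c12: {c11, c12, c2, c4, c6, c7, c8}.
Common ancestors: {c11, c2, c4, c6, c7, c8}.
Among these, c6 is not an ancestor of any other common ancestor — it is the merge base.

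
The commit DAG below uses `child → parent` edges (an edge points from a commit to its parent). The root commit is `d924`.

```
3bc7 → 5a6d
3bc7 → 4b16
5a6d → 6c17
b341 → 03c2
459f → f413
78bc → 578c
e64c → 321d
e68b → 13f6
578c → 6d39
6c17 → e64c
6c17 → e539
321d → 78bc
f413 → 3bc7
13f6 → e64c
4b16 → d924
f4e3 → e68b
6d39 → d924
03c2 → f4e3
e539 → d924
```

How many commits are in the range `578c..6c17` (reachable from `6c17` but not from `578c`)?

Reachable from 6c17: {321d, 578c, 6c17, 6d39, 78bc, d924, e539, e64c}.
Reachable from 578c: {578c, 6d39, d924}.
In 6c17's history but not 578c's: {321d, 6c17, 78bc, e539, e64c} — 5 commits.

5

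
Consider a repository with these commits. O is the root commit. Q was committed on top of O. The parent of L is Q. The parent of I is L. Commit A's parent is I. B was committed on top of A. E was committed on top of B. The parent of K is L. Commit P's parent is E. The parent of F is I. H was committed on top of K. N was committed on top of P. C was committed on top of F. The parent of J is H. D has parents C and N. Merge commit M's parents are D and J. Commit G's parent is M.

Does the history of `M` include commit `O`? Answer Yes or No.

Ancestors of M (commits reachable by following parents): {A, B, C, D, E, F, H, I, J, K, L, M, N, O, P, Q}.
O is in that set, so it is an ancestor of M.

Yes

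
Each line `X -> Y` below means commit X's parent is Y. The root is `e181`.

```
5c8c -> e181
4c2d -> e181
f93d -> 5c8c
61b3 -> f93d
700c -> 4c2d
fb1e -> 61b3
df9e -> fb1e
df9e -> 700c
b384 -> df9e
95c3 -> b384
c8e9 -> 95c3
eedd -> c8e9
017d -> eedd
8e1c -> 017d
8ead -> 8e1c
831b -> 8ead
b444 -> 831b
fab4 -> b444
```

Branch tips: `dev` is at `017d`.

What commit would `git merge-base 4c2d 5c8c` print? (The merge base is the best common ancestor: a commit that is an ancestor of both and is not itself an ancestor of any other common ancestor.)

e181

Ancestors of 4c2d: {4c2d, e181}.
Ancestors of 5c8c: {5c8c, e181}.
Common ancestors: {e181}.
The only common ancestor is e181, so it is the merge base.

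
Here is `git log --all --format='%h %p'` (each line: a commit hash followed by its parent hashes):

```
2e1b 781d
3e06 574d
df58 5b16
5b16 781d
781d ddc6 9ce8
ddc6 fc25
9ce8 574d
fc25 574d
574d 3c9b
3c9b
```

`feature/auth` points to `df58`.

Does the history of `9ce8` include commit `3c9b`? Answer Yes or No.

Ancestors of 9ce8 (commits reachable by following parents): {3c9b, 574d, 9ce8}.
3c9b is in that set, so it is an ancestor of 9ce8.

Yes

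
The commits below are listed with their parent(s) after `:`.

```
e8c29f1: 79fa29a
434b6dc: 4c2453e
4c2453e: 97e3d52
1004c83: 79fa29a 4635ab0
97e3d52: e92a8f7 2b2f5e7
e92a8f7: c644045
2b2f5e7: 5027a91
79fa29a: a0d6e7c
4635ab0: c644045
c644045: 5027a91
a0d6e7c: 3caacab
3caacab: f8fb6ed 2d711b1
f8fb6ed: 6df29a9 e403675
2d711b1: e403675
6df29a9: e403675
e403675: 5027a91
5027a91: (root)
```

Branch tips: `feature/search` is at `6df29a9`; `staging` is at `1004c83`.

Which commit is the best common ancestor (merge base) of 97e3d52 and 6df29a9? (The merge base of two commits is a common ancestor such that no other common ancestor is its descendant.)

Ancestors of 97e3d52: {2b2f5e7, 5027a91, 97e3d52, c644045, e92a8f7}.
Ancestors of 6df29a9: {5027a91, 6df29a9, e403675}.
Common ancestors: {5027a91}.
The only common ancestor is 5027a91, so it is the merge base.

5027a91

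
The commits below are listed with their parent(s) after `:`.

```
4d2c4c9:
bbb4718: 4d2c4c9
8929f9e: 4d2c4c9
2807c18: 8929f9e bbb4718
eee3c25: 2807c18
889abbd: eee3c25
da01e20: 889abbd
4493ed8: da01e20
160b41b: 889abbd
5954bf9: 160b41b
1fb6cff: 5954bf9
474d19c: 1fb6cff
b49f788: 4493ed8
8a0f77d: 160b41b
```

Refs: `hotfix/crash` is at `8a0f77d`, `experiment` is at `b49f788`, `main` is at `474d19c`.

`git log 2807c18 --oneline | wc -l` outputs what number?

Walking parent pointers from 2807c18: reachable set = {2807c18, 4d2c4c9, 8929f9e, bbb4718}.
That is 4 commits.

4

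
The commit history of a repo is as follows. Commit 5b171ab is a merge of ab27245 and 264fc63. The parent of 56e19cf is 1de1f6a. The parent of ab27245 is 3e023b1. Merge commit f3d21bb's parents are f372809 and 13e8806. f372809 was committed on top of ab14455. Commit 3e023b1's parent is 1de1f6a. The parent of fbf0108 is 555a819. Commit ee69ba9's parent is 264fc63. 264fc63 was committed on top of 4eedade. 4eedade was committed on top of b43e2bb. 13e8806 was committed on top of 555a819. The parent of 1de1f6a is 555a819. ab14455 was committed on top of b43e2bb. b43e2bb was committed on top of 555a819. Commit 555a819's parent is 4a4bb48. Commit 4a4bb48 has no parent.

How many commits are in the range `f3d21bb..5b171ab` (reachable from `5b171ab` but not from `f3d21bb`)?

6

Reachable from 5b171ab: {1de1f6a, 264fc63, 3e023b1, 4a4bb48, 4eedade, 555a819, 5b171ab, ab27245, b43e2bb}.
Reachable from f3d21bb: {13e8806, 4a4bb48, 555a819, ab14455, b43e2bb, f372809, f3d21bb}.
In 5b171ab's history but not f3d21bb's: {1de1f6a, 264fc63, 3e023b1, 4eedade, 5b171ab, ab27245} — 6 commits.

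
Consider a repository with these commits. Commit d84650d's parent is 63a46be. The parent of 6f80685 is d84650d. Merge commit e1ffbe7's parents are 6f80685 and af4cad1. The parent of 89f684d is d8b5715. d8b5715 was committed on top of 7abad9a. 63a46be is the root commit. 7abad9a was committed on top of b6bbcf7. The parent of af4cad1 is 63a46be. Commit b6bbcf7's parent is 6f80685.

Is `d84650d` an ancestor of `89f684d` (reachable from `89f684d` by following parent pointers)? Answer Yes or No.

Yes

Ancestors of 89f684d (commits reachable by following parents): {63a46be, 6f80685, 7abad9a, 89f684d, b6bbcf7, d84650d, d8b5715}.
d84650d is in that set, so it is an ancestor of 89f684d.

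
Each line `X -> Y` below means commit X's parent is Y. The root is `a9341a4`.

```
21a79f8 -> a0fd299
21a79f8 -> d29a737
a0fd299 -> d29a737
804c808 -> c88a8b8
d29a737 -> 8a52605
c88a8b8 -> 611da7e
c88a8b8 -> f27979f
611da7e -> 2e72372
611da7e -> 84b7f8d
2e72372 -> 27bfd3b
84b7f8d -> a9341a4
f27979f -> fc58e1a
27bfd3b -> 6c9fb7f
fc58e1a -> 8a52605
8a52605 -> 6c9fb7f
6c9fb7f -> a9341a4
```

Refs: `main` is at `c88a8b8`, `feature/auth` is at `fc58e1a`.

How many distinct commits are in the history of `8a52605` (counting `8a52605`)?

3

Walking parent pointers from 8a52605: reachable set = {6c9fb7f, 8a52605, a9341a4}.
That is 3 commits.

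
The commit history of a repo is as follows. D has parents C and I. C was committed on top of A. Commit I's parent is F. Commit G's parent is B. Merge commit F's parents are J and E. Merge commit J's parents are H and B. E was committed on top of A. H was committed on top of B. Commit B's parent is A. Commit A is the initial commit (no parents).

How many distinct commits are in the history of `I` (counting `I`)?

7

Walking parent pointers from I: reachable set = {A, B, E, F, H, I, J}.
That is 7 commits.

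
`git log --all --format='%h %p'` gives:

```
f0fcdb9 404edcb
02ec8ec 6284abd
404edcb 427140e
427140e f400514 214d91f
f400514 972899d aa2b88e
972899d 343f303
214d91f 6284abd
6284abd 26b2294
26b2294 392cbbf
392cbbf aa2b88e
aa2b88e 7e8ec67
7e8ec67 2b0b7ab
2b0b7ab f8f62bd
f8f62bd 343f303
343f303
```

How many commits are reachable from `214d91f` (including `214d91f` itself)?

9

Walking parent pointers from 214d91f: reachable set = {214d91f, 26b2294, 2b0b7ab, 343f303, 392cbbf, 6284abd, 7e8ec67, aa2b88e, f8f62bd}.
That is 9 commits.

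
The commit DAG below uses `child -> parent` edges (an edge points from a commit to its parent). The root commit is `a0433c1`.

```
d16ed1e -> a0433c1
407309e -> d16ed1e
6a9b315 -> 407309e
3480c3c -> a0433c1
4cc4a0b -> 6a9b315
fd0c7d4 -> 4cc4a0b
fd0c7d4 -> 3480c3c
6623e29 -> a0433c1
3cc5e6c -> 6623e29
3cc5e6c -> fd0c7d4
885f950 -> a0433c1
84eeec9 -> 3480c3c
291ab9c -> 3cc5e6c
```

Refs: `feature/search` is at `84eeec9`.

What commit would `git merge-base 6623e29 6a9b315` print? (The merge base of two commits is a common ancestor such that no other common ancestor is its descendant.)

Ancestors of 6623e29: {6623e29, a0433c1}.
Ancestors of 6a9b315: {407309e, 6a9b315, a0433c1, d16ed1e}.
Common ancestors: {a0433c1}.
The only common ancestor is a0433c1, so it is the merge base.

a0433c1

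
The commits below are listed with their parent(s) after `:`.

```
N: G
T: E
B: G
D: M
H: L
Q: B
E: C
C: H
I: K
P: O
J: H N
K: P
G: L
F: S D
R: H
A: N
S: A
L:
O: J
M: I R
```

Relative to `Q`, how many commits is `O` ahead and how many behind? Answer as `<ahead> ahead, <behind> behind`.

Reachable from O: {G, H, J, L, N, O}.
Reachable from Q: {B, G, L, Q}.
Only in O's history (ahead): {H, J, N, O} — 4.
Only in Q's history (behind): {B, Q} — 2.

4 ahead, 2 behind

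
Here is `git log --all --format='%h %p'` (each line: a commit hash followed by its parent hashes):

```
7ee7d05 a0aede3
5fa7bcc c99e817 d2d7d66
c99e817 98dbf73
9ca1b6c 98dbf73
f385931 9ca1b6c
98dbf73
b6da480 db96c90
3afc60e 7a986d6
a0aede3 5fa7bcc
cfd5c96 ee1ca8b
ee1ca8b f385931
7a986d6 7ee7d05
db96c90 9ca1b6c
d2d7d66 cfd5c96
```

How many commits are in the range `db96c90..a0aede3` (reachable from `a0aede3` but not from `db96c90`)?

7

Reachable from a0aede3: {5fa7bcc, 98dbf73, 9ca1b6c, a0aede3, c99e817, cfd5c96, d2d7d66, ee1ca8b, f385931}.
Reachable from db96c90: {98dbf73, 9ca1b6c, db96c90}.
In a0aede3's history but not db96c90's: {5fa7bcc, a0aede3, c99e817, cfd5c96, d2d7d66, ee1ca8b, f385931} — 7 commits.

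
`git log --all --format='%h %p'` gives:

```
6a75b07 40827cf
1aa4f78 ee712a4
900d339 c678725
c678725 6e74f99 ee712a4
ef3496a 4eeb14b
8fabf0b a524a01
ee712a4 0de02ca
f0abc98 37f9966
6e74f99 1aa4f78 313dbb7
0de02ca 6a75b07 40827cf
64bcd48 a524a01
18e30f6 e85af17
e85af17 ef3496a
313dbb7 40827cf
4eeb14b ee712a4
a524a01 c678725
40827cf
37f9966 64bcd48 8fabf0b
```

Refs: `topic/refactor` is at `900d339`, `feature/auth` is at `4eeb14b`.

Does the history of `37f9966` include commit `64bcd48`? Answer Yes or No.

Ancestors of 37f9966 (commits reachable by following parents): {0de02ca, 1aa4f78, 313dbb7, 37f9966, 40827cf, 64bcd48, 6a75b07, 6e74f99, 8fabf0b, a524a01, c678725, ee712a4}.
64bcd48 is in that set, so it is an ancestor of 37f9966.

Yes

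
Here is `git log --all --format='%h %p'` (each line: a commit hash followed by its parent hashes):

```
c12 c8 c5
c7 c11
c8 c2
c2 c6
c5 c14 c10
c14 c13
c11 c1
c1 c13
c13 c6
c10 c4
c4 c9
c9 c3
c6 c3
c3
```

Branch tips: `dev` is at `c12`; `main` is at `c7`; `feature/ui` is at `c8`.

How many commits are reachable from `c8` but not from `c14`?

Reachable from c8: {c2, c3, c6, c8}.
Reachable from c14: {c13, c14, c3, c6}.
In c8's history but not c14's: {c2, c8} — 2 commits.

2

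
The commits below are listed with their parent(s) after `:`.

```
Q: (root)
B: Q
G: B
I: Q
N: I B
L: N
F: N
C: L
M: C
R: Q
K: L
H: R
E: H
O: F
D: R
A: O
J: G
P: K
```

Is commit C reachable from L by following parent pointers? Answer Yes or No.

Ancestors of L: {B, I, L, N, Q}.
C is not in that set, so it is not an ancestor of L.

No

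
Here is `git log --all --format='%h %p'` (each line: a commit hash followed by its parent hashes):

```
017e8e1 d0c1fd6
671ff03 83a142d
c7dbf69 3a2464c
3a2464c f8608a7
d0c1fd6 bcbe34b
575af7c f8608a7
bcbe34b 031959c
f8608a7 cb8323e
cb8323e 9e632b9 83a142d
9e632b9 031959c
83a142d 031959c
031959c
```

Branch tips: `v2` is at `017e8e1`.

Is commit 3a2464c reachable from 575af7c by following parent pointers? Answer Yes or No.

No

Ancestors of 575af7c: {031959c, 575af7c, 83a142d, 9e632b9, cb8323e, f8608a7}.
3a2464c is not in that set, so it is not an ancestor of 575af7c.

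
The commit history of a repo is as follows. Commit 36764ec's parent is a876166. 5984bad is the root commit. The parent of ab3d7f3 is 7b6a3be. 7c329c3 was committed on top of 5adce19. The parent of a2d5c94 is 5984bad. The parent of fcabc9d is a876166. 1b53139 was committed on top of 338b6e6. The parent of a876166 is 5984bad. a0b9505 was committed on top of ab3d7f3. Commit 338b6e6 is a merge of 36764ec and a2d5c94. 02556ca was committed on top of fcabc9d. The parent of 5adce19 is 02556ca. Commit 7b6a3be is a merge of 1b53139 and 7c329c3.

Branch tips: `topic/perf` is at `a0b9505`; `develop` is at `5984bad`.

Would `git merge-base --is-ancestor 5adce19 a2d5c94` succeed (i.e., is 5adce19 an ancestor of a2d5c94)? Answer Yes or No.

No

Ancestors of a2d5c94: {5984bad, a2d5c94}.
5adce19 is not in that set, so it is not an ancestor of a2d5c94.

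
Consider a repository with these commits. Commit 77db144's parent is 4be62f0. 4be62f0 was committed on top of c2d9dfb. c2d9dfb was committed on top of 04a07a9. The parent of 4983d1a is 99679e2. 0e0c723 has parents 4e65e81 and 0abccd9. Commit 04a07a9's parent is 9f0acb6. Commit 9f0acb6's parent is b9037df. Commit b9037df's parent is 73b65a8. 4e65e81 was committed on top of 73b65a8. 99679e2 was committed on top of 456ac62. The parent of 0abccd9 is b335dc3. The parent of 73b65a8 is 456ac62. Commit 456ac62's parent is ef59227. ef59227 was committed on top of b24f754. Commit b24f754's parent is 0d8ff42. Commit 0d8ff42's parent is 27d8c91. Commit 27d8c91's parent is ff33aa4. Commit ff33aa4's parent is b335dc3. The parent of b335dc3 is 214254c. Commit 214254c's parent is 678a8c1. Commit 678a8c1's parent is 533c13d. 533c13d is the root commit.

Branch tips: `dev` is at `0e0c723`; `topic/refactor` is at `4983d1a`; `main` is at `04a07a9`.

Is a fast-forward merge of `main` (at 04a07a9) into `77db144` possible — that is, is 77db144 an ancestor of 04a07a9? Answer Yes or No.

No

A fast-forward from 77db144 to 04a07a9 is possible iff 77db144 is an ancestor of 04a07a9.
Ancestors of 04a07a9: {04a07a9, 0d8ff42, 214254c, 27d8c91, 456ac62, 533c13d, 678a8c1, 73b65a8, 9f0acb6, b24f754, b335dc3, b9037df, ef59227, ff33aa4}.
77db144 is not among them, so fast-forward is not possible.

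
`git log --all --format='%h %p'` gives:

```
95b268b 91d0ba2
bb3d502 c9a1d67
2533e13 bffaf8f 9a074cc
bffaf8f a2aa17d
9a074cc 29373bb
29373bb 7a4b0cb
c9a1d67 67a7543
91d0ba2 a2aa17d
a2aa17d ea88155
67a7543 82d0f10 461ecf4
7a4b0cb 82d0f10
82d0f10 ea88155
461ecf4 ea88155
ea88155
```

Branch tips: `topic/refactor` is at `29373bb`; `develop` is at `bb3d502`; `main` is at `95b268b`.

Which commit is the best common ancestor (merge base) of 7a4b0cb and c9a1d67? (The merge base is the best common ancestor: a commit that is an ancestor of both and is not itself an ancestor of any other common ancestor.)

Ancestors of 7a4b0cb: {7a4b0cb, 82d0f10, ea88155}.
Ancestors of c9a1d67: {461ecf4, 67a7543, 82d0f10, c9a1d67, ea88155}.
Common ancestors: {82d0f10, ea88155}.
Among these, 82d0f10 is not an ancestor of any other common ancestor — it is the merge base.

82d0f10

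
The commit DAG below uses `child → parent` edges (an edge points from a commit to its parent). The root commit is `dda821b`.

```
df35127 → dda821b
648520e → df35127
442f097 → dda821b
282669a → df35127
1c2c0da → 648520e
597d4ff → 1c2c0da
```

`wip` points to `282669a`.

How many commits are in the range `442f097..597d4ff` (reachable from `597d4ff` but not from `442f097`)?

Reachable from 597d4ff: {1c2c0da, 597d4ff, 648520e, dda821b, df35127}.
Reachable from 442f097: {442f097, dda821b}.
In 597d4ff's history but not 442f097's: {1c2c0da, 597d4ff, 648520e, df35127} — 4 commits.

4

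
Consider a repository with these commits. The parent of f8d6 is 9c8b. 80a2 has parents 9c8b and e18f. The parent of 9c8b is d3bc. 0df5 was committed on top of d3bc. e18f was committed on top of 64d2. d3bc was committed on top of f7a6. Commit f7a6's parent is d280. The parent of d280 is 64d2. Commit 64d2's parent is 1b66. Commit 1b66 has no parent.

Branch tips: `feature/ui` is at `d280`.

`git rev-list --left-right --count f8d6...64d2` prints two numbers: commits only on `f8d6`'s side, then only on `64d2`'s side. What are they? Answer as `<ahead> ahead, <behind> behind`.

Reachable from f8d6: {1b66, 64d2, 9c8b, d280, d3bc, f7a6, f8d6}.
Reachable from 64d2: {1b66, 64d2}.
Only in f8d6's history (ahead): {9c8b, d280, d3bc, f7a6, f8d6} — 5.
Only in 64d2's history (behind): {} — 0.

5 ahead, 0 behind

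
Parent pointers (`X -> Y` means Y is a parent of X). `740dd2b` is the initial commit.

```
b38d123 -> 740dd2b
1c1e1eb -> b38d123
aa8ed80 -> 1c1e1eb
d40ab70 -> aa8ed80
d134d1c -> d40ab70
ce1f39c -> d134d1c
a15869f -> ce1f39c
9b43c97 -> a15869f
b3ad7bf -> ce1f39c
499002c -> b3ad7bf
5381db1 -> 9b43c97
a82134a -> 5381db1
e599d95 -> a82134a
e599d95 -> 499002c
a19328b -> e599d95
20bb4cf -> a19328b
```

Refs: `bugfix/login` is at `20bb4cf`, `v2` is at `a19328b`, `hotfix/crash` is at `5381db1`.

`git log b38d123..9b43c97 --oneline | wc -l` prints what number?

Reachable from 9b43c97: {1c1e1eb, 740dd2b, 9b43c97, a15869f, aa8ed80, b38d123, ce1f39c, d134d1c, d40ab70}.
Reachable from b38d123: {740dd2b, b38d123}.
In 9b43c97's history but not b38d123's: {1c1e1eb, 9b43c97, a15869f, aa8ed80, ce1f39c, d134d1c, d40ab70} — 7 commits.

7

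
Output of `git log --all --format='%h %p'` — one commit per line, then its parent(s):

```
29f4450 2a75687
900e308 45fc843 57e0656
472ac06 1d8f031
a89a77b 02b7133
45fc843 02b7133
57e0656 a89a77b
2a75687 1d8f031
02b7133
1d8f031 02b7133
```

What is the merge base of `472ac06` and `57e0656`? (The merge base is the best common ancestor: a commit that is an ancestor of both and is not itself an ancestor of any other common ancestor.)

Ancestors of 472ac06: {02b7133, 1d8f031, 472ac06}.
Ancestors of 57e0656: {02b7133, 57e0656, a89a77b}.
Common ancestors: {02b7133}.
The only common ancestor is 02b7133, so it is the merge base.

02b7133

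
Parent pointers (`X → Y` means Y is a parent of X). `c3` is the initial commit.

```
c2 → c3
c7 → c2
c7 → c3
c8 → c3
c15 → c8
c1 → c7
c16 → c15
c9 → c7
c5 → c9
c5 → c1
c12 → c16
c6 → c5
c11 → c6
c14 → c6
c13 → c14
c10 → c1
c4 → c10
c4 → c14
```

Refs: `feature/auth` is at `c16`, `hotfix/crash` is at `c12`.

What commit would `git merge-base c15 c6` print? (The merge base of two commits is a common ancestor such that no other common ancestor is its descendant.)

c3

Ancestors of c15: {c15, c3, c8}.
Ancestors of c6: {c1, c2, c3, c5, c6, c7, c9}.
Common ancestors: {c3}.
The only common ancestor is c3, so it is the merge base.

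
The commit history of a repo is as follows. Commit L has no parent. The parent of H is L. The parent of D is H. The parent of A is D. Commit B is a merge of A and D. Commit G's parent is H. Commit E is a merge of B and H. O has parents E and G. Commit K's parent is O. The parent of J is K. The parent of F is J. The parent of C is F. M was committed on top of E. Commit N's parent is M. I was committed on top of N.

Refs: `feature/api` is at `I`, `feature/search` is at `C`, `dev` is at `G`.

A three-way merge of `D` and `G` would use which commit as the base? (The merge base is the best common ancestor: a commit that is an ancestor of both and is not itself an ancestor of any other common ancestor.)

Ancestors of D: {D, H, L}.
Ancestors of G: {G, H, L}.
Common ancestors: {H, L}.
Among these, H is not an ancestor of any other common ancestor — it is the merge base.

H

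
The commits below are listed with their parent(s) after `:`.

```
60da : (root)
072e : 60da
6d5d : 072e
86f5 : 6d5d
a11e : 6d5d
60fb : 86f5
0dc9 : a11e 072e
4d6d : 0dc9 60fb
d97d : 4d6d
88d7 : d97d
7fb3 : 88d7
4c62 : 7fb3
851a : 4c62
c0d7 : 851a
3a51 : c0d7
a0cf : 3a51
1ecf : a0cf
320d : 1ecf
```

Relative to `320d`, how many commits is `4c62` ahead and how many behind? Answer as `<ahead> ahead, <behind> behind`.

0 ahead, 6 behind

Reachable from 4c62: {072e, 0dc9, 4c62, 4d6d, 60da, 60fb, 6d5d, 7fb3, 86f5, 88d7, a11e, d97d}.
Reachable from 320d: {072e, 0dc9, 1ecf, 320d, 3a51, 4c62, 4d6d, 60da, 60fb, 6d5d, 7fb3, 851a, 86f5, 88d7, a0cf, a11e, c0d7, d97d}.
Only in 4c62's history (ahead): {} — 0.
Only in 320d's history (behind): {1ecf, 320d, 3a51, 851a, a0cf, c0d7} — 6.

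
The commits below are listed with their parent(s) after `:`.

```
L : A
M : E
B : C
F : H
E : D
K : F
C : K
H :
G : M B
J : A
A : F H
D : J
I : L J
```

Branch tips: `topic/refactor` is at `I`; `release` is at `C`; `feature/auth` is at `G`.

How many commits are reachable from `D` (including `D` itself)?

Walking parent pointers from D: reachable set = {A, D, F, H, J}.
That is 5 commits.

5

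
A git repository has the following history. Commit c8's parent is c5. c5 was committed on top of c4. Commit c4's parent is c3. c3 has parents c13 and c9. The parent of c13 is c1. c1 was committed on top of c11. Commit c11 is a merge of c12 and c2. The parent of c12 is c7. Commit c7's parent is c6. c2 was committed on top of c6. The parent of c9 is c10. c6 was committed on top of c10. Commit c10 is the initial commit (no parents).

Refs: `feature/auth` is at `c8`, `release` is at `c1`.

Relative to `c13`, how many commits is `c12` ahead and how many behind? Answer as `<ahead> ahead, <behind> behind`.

0 ahead, 4 behind

Reachable from c12: {c10, c12, c6, c7}.
Reachable from c13: {c1, c10, c11, c12, c13, c2, c6, c7}.
Only in c12's history (ahead): {} — 0.
Only in c13's history (behind): {c1, c11, c13, c2} — 4.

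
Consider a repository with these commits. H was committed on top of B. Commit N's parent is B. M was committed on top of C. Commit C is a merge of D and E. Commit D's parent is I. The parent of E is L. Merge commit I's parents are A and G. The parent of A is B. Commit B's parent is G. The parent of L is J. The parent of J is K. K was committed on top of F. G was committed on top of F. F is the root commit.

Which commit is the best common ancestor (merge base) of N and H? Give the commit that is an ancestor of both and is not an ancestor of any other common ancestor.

Ancestors of N: {B, F, G, N}.
Ancestors of H: {B, F, G, H}.
Common ancestors: {B, F, G}.
Among these, B is not an ancestor of any other common ancestor — it is the merge base.

B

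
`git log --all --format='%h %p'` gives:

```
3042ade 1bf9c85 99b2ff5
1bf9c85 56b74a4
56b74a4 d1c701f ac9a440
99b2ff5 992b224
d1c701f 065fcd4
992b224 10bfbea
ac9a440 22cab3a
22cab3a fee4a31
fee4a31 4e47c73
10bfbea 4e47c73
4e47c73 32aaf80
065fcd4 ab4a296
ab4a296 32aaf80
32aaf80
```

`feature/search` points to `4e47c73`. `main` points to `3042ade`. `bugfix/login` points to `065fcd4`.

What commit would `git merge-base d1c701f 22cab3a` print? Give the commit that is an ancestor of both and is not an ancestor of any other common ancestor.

Ancestors of d1c701f: {065fcd4, 32aaf80, ab4a296, d1c701f}.
Ancestors of 22cab3a: {22cab3a, 32aaf80, 4e47c73, fee4a31}.
Common ancestors: {32aaf80}.
The only common ancestor is 32aaf80, so it is the merge base.

32aaf80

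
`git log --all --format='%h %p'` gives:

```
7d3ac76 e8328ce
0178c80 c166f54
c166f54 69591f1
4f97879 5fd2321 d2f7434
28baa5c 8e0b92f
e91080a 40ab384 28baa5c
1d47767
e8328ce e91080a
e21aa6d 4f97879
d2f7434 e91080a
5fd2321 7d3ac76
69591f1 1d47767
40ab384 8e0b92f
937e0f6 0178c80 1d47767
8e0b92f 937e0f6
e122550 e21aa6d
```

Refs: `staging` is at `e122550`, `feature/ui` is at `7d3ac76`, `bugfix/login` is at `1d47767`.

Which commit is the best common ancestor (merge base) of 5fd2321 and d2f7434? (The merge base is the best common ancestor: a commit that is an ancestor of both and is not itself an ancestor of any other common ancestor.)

e91080a

Ancestors of 5fd2321: {0178c80, 1d47767, 28baa5c, 40ab384, 5fd2321, 69591f1, 7d3ac76, 8e0b92f, 937e0f6, c166f54, e8328ce, e91080a}.
Ancestors of d2f7434: {0178c80, 1d47767, 28baa5c, 40ab384, 69591f1, 8e0b92f, 937e0f6, c166f54, d2f7434, e91080a}.
Common ancestors: {0178c80, 1d47767, 28baa5c, 40ab384, 69591f1, 8e0b92f, 937e0f6, c166f54, e91080a}.
Among these, e91080a is not an ancestor of any other common ancestor — it is the merge base.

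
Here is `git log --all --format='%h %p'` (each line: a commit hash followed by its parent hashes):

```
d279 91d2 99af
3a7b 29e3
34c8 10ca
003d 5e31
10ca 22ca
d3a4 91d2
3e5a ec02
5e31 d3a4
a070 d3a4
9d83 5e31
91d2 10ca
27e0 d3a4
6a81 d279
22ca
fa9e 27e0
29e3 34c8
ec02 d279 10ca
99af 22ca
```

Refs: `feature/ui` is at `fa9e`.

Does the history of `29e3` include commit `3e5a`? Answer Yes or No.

No

Ancestors of 29e3: {10ca, 22ca, 29e3, 34c8}.
3e5a is not in that set, so it is not an ancestor of 29e3.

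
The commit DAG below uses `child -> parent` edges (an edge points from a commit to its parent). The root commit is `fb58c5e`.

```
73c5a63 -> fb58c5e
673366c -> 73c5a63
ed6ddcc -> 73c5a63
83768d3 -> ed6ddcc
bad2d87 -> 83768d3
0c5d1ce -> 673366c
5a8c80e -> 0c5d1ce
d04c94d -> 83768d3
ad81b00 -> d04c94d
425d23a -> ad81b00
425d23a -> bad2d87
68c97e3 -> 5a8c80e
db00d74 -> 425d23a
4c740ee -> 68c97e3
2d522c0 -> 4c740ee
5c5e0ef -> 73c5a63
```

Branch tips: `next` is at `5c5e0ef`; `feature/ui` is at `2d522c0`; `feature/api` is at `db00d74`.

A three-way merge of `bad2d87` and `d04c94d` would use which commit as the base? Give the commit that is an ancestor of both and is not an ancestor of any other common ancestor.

Ancestors of bad2d87: {73c5a63, 83768d3, bad2d87, ed6ddcc, fb58c5e}.
Ancestors of d04c94d: {73c5a63, 83768d3, d04c94d, ed6ddcc, fb58c5e}.
Common ancestors: {73c5a63, 83768d3, ed6ddcc, fb58c5e}.
Among these, 83768d3 is not an ancestor of any other common ancestor — it is the merge base.

83768d3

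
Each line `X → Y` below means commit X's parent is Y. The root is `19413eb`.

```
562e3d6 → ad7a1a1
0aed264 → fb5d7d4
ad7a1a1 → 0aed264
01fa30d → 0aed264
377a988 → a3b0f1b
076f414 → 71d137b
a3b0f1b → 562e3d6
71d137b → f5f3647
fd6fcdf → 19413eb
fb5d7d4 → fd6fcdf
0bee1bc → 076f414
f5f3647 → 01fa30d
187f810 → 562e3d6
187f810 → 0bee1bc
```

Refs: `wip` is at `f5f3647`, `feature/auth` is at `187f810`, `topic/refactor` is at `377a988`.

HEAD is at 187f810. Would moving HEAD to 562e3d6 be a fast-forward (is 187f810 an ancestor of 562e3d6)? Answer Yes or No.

No

A fast-forward from 187f810 to 562e3d6 is possible iff 187f810 is an ancestor of 562e3d6.
Ancestors of 562e3d6: {0aed264, 19413eb, 562e3d6, ad7a1a1, fb5d7d4, fd6fcdf}.
187f810 is not among them, so fast-forward is not possible.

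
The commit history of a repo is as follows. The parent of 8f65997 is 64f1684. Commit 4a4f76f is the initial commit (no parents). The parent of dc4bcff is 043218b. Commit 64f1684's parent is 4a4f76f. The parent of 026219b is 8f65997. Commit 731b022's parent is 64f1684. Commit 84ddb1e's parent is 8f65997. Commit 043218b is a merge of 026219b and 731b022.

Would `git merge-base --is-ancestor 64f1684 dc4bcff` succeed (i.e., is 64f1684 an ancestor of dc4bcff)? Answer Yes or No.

Ancestors of dc4bcff (commits reachable by following parents): {026219b, 043218b, 4a4f76f, 64f1684, 731b022, 8f65997, dc4bcff}.
64f1684 is in that set, so it is an ancestor of dc4bcff.

Yes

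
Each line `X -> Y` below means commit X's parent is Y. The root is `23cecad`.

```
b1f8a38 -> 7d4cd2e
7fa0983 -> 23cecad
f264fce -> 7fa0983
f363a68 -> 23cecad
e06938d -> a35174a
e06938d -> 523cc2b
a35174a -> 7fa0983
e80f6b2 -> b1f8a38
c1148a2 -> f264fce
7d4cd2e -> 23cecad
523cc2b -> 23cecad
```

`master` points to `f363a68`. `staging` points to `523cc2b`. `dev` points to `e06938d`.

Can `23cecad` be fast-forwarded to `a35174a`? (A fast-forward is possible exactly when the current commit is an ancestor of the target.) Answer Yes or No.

A fast-forward from 23cecad to a35174a is possible iff 23cecad is an ancestor of a35174a.
Ancestors of a35174a: {23cecad, 7fa0983, a35174a}.
23cecad is among them, so fast-forward is possible.

Yes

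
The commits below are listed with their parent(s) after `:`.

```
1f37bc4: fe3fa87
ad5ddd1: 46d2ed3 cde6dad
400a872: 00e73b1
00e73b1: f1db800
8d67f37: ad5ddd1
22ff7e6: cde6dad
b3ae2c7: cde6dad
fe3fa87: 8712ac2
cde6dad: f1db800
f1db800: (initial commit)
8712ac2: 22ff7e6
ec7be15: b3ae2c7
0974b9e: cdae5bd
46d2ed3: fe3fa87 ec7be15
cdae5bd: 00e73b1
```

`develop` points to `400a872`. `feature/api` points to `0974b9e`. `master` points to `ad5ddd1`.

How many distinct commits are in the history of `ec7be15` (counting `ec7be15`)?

4

Walking parent pointers from ec7be15: reachable set = {b3ae2c7, cde6dad, ec7be15, f1db800}.
That is 4 commits.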